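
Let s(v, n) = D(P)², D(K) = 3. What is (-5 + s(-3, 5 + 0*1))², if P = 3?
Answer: 16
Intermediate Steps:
s(v, n) = 9 (s(v, n) = 3² = 9)
(-5 + s(-3, 5 + 0*1))² = (-5 + 9)² = 4² = 16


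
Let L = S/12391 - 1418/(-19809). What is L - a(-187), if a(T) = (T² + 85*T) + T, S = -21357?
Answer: -4636282326328/245453319 ≈ -18889.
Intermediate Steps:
a(T) = T² + 86*T
L = -405490375/245453319 (L = -21357/12391 - 1418/(-19809) = -21357*1/12391 - 1418*(-1/19809) = -21357/12391 + 1418/19809 = -405490375/245453319 ≈ -1.6520)
L - a(-187) = -405490375/245453319 - (-187)*(86 - 187) = -405490375/245453319 - (-187)*(-101) = -405490375/245453319 - 1*18887 = -405490375/245453319 - 18887 = -4636282326328/245453319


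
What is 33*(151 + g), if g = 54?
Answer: 6765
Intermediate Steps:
33*(151 + g) = 33*(151 + 54) = 33*205 = 6765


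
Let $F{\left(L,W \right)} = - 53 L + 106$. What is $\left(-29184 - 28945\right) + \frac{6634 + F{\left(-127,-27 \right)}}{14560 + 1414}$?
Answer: $- \frac{928539175}{15974} \approx -58128.0$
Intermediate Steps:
$F{\left(L,W \right)} = 106 - 53 L$
$\left(-29184 - 28945\right) + \frac{6634 + F{\left(-127,-27 \right)}}{14560 + 1414} = \left(-29184 - 28945\right) + \frac{6634 + \left(106 - -6731\right)}{14560 + 1414} = -58129 + \frac{6634 + \left(106 + 6731\right)}{15974} = -58129 + \left(6634 + 6837\right) \frac{1}{15974} = -58129 + 13471 \cdot \frac{1}{15974} = -58129 + \frac{13471}{15974} = - \frac{928539175}{15974}$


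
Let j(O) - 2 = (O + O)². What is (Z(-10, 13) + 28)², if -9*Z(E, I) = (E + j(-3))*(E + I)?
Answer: 3136/9 ≈ 348.44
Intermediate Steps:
j(O) = 2 + 4*O² (j(O) = 2 + (O + O)² = 2 + (2*O)² = 2 + 4*O²)
Z(E, I) = -(38 + E)*(E + I)/9 (Z(E, I) = -(E + (2 + 4*(-3)²))*(E + I)/9 = -(E + (2 + 4*9))*(E + I)/9 = -(E + (2 + 36))*(E + I)/9 = -(E + 38)*(E + I)/9 = -(38 + E)*(E + I)/9)
(Z(-10, 13) + 28)² = ((-38/9*(-10) - 38/9*13 - ⅑*(-10)² - ⅑*(-10)*13) + 28)² = ((380/9 - 494/9 - ⅑*100 + 130/9) + 28)² = ((380/9 - 494/9 - 100/9 + 130/9) + 28)² = (-28/3 + 28)² = (56/3)² = 3136/9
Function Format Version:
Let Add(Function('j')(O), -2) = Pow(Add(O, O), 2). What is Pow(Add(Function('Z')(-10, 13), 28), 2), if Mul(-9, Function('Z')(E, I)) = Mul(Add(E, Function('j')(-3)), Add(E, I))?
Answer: Rational(3136, 9) ≈ 348.44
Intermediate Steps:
Function('j')(O) = Add(2, Mul(4, Pow(O, 2))) (Function('j')(O) = Add(2, Pow(Add(O, O), 2)) = Add(2, Pow(Mul(2, O), 2)) = Add(2, Mul(4, Pow(O, 2))))
Function('Z')(E, I) = Mul(Rational(-1, 9), Add(38, E), Add(E, I)) (Function('Z')(E, I) = Mul(Rational(-1, 9), Mul(Add(E, Add(2, Mul(4, Pow(-3, 2)))), Add(E, I))) = Mul(Rational(-1, 9), Mul(Add(E, Add(2, Mul(4, 9))), Add(E, I))) = Mul(Rational(-1, 9), Mul(Add(E, Add(2, 36)), Add(E, I))) = Mul(Rational(-1, 9), Mul(Add(E, 38), Add(E, I))) = Mul(Rational(-1, 9), Mul(Add(38, E), Add(E, I))) = Mul(Rational(-1, 9), Add(38, E), Add(E, I)))
Pow(Add(Function('Z')(-10, 13), 28), 2) = Pow(Add(Add(Mul(Rational(-38, 9), -10), Mul(Rational(-38, 9), 13), Mul(Rational(-1, 9), Pow(-10, 2)), Mul(Rational(-1, 9), -10, 13)), 28), 2) = Pow(Add(Add(Rational(380, 9), Rational(-494, 9), Mul(Rational(-1, 9), 100), Rational(130, 9)), 28), 2) = Pow(Add(Add(Rational(380, 9), Rational(-494, 9), Rational(-100, 9), Rational(130, 9)), 28), 2) = Pow(Add(Rational(-28, 3), 28), 2) = Pow(Rational(56, 3), 2) = Rational(3136, 9)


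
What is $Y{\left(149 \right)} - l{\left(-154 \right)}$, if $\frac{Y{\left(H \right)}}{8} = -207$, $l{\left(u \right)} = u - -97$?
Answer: $-1599$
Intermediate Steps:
$l{\left(u \right)} = 97 + u$ ($l{\left(u \right)} = u + 97 = 97 + u$)
$Y{\left(H \right)} = -1656$ ($Y{\left(H \right)} = 8 \left(-207\right) = -1656$)
$Y{\left(149 \right)} - l{\left(-154 \right)} = -1656 - \left(97 - 154\right) = -1656 - -57 = -1656 + 57 = -1599$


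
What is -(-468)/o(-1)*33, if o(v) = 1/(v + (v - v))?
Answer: -15444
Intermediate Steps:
o(v) = 1/v (o(v) = 1/(v + 0) = 1/v)
-(-468)/o(-1)*33 = -(-468)/(1/(-1))*33 = -(-468)/(-1)*33 = -(-468)*(-1)*33 = -18*26*33 = -468*33 = -15444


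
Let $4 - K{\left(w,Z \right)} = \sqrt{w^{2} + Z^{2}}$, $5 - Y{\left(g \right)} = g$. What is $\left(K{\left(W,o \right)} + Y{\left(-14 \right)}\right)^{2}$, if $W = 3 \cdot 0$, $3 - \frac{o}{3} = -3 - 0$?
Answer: $25$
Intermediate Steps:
$Y{\left(g \right)} = 5 - g$
$o = 18$ ($o = 9 - 3 \left(-3 - 0\right) = 9 - 3 \left(-3 + 0\right) = 9 - -9 = 9 + 9 = 18$)
$W = 0$
$K{\left(w,Z \right)} = 4 - \sqrt{Z^{2} + w^{2}}$ ($K{\left(w,Z \right)} = 4 - \sqrt{w^{2} + Z^{2}} = 4 - \sqrt{Z^{2} + w^{2}}$)
$\left(K{\left(W,o \right)} + Y{\left(-14 \right)}\right)^{2} = \left(\left(4 - \sqrt{18^{2} + 0^{2}}\right) + \left(5 - -14\right)\right)^{2} = \left(\left(4 - \sqrt{324 + 0}\right) + \left(5 + 14\right)\right)^{2} = \left(\left(4 - \sqrt{324}\right) + 19\right)^{2} = \left(\left(4 - 18\right) + 19\right)^{2} = \left(-14 + 19\right)^{2} = 5^{2} = 25$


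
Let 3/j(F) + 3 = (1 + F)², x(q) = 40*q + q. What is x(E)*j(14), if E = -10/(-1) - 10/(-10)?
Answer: 451/74 ≈ 6.0946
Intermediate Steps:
E = 11 (E = -10*(-1) - 10*(-⅒) = 10 + 1 = 11)
x(q) = 41*q
j(F) = 3/(-3 + (1 + F)²)
x(E)*j(14) = (41*11)*(3/(-3 + (1 + 14)²)) = 451*(3/(-3 + 15²)) = 451*(3/(-3 + 225)) = 451*(3/222) = 451*(3*(1/222)) = 451*(1/74) = 451/74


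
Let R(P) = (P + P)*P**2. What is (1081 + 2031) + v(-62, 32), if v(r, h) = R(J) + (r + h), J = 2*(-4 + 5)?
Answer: 3098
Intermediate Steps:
J = 2 (J = 2*1 = 2)
R(P) = 2*P**3 (R(P) = (2*P)*P**2 = 2*P**3)
v(r, h) = 16 + h + r (v(r, h) = 2*2**3 + (r + h) = 2*8 + (h + r) = 16 + (h + r) = 16 + h + r)
(1081 + 2031) + v(-62, 32) = (1081 + 2031) + (16 + 32 - 62) = 3112 - 14 = 3098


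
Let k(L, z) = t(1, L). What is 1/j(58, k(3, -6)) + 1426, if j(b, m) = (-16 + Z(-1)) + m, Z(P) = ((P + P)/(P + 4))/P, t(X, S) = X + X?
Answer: 57037/40 ≈ 1425.9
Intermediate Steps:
t(X, S) = 2*X
k(L, z) = 2 (k(L, z) = 2*1 = 2)
Z(P) = 2/(4 + P) (Z(P) = ((2*P)/(4 + P))/P = (2*P/(4 + P))/P = 2/(4 + P))
j(b, m) = -46/3 + m (j(b, m) = (-16 + 2/(4 - 1)) + m = (-16 + 2/3) + m = (-16 + 2*(⅓)) + m = (-16 + ⅔) + m = -46/3 + m)
1/j(58, k(3, -6)) + 1426 = 1/(-46/3 + 2) + 1426 = 1/(-40/3) + 1426 = -3/40 + 1426 = 57037/40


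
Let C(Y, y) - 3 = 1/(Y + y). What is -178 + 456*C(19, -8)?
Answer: 13546/11 ≈ 1231.5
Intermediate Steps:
C(Y, y) = 3 + 1/(Y + y)
-178 + 456*C(19, -8) = -178 + 456*((1 + 3*19 + 3*(-8))/(19 - 8)) = -178 + 456*((1 + 57 - 24)/11) = -178 + 456*((1/11)*34) = -178 + 456*(34/11) = -178 + 15504/11 = 13546/11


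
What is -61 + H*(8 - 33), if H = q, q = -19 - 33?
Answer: 1239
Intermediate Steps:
q = -52
H = -52
-61 + H*(8 - 33) = -61 - 52*(8 - 33) = -61 - 52*(-25) = -61 + 1300 = 1239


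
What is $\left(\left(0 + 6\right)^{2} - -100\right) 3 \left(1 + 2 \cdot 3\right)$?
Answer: $2856$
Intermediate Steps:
$\left(\left(0 + 6\right)^{2} - -100\right) 3 \left(1 + 2 \cdot 3\right) = \left(6^{2} + 100\right) 3 \left(1 + 6\right) = \left(36 + 100\right) 3 \cdot 7 = 136 \cdot 21 = 2856$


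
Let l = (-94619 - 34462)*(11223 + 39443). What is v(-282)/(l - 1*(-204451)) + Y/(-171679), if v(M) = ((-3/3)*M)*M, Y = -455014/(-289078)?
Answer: 485479917646079/162280965822670488595 ≈ 2.9916e-6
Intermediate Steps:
Y = 227507/144539 (Y = -455014*(-1/289078) = 227507/144539 ≈ 1.5740)
l = -6540017946 (l = -129081*50666 = -6540017946)
v(M) = -M² (v(M) = ((-3*⅓)*M)*M = (-M)*M = -M²)
v(-282)/(l - 1*(-204451)) + Y/(-171679) = (-1*(-282)²)/(-6540017946 - 1*(-204451)) + (227507/144539)/(-171679) = (-1*79524)/(-6540017946 + 204451) + (227507/144539)*(-1/171679) = -79524/(-6539813495) - 227507/24814310981 = -79524*(-1/6539813495) - 227507/24814310981 = 79524/6539813495 - 227507/24814310981 = 485479917646079/162280965822670488595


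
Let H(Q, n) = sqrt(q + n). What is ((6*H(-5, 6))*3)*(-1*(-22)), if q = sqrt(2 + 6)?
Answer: 396*sqrt(6 + 2*sqrt(2)) ≈ 1176.6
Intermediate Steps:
q = 2*sqrt(2) (q = sqrt(8) = 2*sqrt(2) ≈ 2.8284)
H(Q, n) = sqrt(n + 2*sqrt(2)) (H(Q, n) = sqrt(2*sqrt(2) + n) = sqrt(n + 2*sqrt(2)))
((6*H(-5, 6))*3)*(-1*(-22)) = ((6*sqrt(6 + 2*sqrt(2)))*3)*(-1*(-22)) = (18*sqrt(6 + 2*sqrt(2)))*22 = 396*sqrt(6 + 2*sqrt(2))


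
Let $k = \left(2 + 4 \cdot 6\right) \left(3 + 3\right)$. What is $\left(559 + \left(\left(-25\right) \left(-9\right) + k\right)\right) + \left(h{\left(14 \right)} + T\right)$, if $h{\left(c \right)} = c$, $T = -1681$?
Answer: $-727$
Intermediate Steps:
$k = 156$ ($k = \left(2 + 24\right) 6 = 26 \cdot 6 = 156$)
$\left(559 + \left(\left(-25\right) \left(-9\right) + k\right)\right) + \left(h{\left(14 \right)} + T\right) = \left(559 + \left(\left(-25\right) \left(-9\right) + 156\right)\right) + \left(14 - 1681\right) = \left(559 + \left(225 + 156\right)\right) - 1667 = \left(559 + 381\right) - 1667 = 940 - 1667 = -727$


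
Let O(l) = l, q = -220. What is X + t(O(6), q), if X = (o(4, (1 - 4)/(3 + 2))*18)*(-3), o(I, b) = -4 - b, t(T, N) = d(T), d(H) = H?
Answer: 948/5 ≈ 189.60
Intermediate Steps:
t(T, N) = T
X = 918/5 (X = ((-4 - (1 - 4)/(3 + 2))*18)*(-3) = ((-4 - (-3)/5)*18)*(-3) = ((-4 - 1*(-⅗))*18)*(-3) = ((-4 + ⅗)*18)*(-3) = -17/5*18*(-3) = -306/5*(-3) = 918/5 ≈ 183.60)
X + t(O(6), q) = 918/5 + 6 = 948/5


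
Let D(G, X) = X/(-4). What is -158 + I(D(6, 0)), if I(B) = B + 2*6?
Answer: -146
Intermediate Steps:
D(G, X) = -X/4 (D(G, X) = X*(-¼) = -X/4)
I(B) = 12 + B (I(B) = B + 12 = 12 + B)
-158 + I(D(6, 0)) = -158 + (12 - ¼*0) = -158 + (12 + 0) = -158 + 12 = -146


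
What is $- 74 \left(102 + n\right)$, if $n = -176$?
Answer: $5476$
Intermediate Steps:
$- 74 \left(102 + n\right) = - 74 \left(102 - 176\right) = \left(-74\right) \left(-74\right) = 5476$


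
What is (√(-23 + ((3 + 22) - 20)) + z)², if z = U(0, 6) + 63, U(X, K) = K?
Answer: 4743 + 414*I*√2 ≈ 4743.0 + 585.48*I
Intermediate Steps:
z = 69 (z = 6 + 63 = 69)
(√(-23 + ((3 + 22) - 20)) + z)² = (√(-23 + ((3 + 22) - 20)) + 69)² = (√(-23 + (25 - 20)) + 69)² = (√(-23 + 5) + 69)² = (√(-18) + 69)² = (3*I*√2 + 69)² = (69 + 3*I*√2)²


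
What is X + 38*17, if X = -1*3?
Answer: 643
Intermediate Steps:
X = -3
X + 38*17 = -3 + 38*17 = -3 + 646 = 643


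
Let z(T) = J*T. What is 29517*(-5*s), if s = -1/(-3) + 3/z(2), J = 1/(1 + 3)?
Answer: -934705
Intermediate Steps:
J = ¼ (J = 1/4 = ¼ ≈ 0.25000)
z(T) = T/4
s = 19/3 (s = -1/(-3) + 3/(((¼)*2)) = -1*(-⅓) + 3/(½) = ⅓ + 3*2 = ⅓ + 6 = 19/3 ≈ 6.3333)
29517*(-5*s) = 29517*(-5*19/3) = 29517*(-95/3) = -934705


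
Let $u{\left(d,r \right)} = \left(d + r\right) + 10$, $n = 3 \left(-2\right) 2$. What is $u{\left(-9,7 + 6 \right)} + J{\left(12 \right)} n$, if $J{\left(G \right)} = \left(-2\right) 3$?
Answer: $86$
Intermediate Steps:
$J{\left(G \right)} = -6$
$n = -12$ ($n = \left(-6\right) 2 = -12$)
$u{\left(d,r \right)} = 10 + d + r$
$u{\left(-9,7 + 6 \right)} + J{\left(12 \right)} n = \left(10 - 9 + \left(7 + 6\right)\right) - -72 = \left(10 - 9 + 13\right) + 72 = 14 + 72 = 86$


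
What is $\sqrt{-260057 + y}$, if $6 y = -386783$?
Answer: $\frac{5 i \sqrt{467310}}{6} \approx 569.67 i$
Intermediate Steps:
$y = - \frac{386783}{6}$ ($y = \frac{1}{6} \left(-386783\right) = - \frac{386783}{6} \approx -64464.0$)
$\sqrt{-260057 + y} = \sqrt{-260057 - \frac{386783}{6}} = \sqrt{- \frac{1947125}{6}} = \frac{5 i \sqrt{467310}}{6}$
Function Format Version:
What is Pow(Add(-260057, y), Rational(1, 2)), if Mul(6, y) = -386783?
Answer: Mul(Rational(5, 6), I, Pow(467310, Rational(1, 2))) ≈ Mul(569.67, I)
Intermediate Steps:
y = Rational(-386783, 6) (y = Mul(Rational(1, 6), -386783) = Rational(-386783, 6) ≈ -64464.)
Pow(Add(-260057, y), Rational(1, 2)) = Pow(Add(-260057, Rational(-386783, 6)), Rational(1, 2)) = Pow(Rational(-1947125, 6), Rational(1, 2)) = Mul(Rational(5, 6), I, Pow(467310, Rational(1, 2)))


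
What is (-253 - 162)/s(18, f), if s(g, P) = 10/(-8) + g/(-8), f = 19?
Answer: 830/7 ≈ 118.57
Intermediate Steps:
s(g, P) = -5/4 - g/8 (s(g, P) = 10*(-⅛) + g*(-⅛) = -5/4 - g/8)
(-253 - 162)/s(18, f) = (-253 - 162)/(-5/4 - ⅛*18) = -415/(-5/4 - 9/4) = -415/(-7/2) = -415*(-2/7) = 830/7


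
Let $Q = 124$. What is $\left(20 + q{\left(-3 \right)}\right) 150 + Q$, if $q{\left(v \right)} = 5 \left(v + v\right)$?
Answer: $-1376$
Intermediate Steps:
$q{\left(v \right)} = 10 v$ ($q{\left(v \right)} = 5 \cdot 2 v = 10 v$)
$\left(20 + q{\left(-3 \right)}\right) 150 + Q = \left(20 + 10 \left(-3\right)\right) 150 + 124 = \left(20 - 30\right) 150 + 124 = \left(-10\right) 150 + 124 = -1500 + 124 = -1376$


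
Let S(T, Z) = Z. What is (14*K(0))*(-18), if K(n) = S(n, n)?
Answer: 0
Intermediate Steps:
K(n) = n
(14*K(0))*(-18) = (14*0)*(-18) = 0*(-18) = 0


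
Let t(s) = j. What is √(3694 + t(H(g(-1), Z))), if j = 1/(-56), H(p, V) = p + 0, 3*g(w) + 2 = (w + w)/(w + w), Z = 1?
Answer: √2896082/28 ≈ 60.778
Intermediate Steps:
g(w) = -⅓ (g(w) = -⅔ + ((w + w)/(w + w))/3 = -⅔ + ((2*w)/((2*w)))/3 = -⅔ + ((2*w)*(1/(2*w)))/3 = -⅔ + (⅓)*1 = -⅔ + ⅓ = -⅓)
H(p, V) = p
j = -1/56 ≈ -0.017857
t(s) = -1/56
√(3694 + t(H(g(-1), Z))) = √(3694 - 1/56) = √(206863/56) = √2896082/28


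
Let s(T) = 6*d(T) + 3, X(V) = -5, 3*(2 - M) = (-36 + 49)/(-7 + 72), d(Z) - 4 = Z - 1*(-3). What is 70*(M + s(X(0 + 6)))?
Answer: 3556/3 ≈ 1185.3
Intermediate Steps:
d(Z) = 7 + Z (d(Z) = 4 + (Z - 1*(-3)) = 4 + (Z + 3) = 4 + (3 + Z) = 7 + Z)
M = 29/15 (M = 2 - (-36 + 49)/(3*(-7 + 72)) = 2 - 13/(3*65) = 2 - 1/3*1/5 = 2 - 1/15 = 29/15 ≈ 1.9333)
s(T) = 45 + 6*T (s(T) = 6*(7 + T) + 3 = (42 + 6*T) + 3 = 45 + 6*T)
70*(M + s(X(0 + 6))) = 70*(29/15 + (45 + 6*(-5))) = 70*(29/15 + (45 - 30)) = 70*(29/15 + 15) = 70*(254/15) = 3556/3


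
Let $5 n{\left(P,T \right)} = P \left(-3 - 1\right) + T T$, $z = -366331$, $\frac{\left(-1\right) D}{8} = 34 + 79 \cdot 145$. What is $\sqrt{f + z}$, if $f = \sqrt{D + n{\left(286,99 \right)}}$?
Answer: $\frac{\sqrt{-9158275 + 5 i \sqrt{2254515}}}{5} \approx 0.24808 + 605.25 i$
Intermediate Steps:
$D = -91912$ ($D = - 8 \left(34 + 79 \cdot 145\right) = - 8 \left(34 + 11455\right) = \left(-8\right) 11489 = -91912$)
$n{\left(P,T \right)} = - \frac{4 P}{5} + \frac{T^{2}}{5}$ ($n{\left(P,T \right)} = \frac{P \left(-3 - 1\right) + T T}{5} = \frac{P \left(-4\right) + T^{2}}{5} = \frac{- 4 P + T^{2}}{5} = \frac{T^{2} - 4 P}{5} = - \frac{4 P}{5} + \frac{T^{2}}{5}$)
$f = \frac{i \sqrt{2254515}}{5}$ ($f = \sqrt{-91912 + \left(\left(- \frac{4}{5}\right) 286 + \frac{99^{2}}{5}\right)} = \sqrt{-91912 + \left(- \frac{1144}{5} + \frac{1}{5} \cdot 9801\right)} = \sqrt{-91912 + \left(- \frac{1144}{5} + \frac{9801}{5}\right)} = \sqrt{-91912 + \frac{8657}{5}} = \sqrt{- \frac{450903}{5}} = \frac{i \sqrt{2254515}}{5} \approx 300.3 i$)
$\sqrt{f + z} = \sqrt{\frac{i \sqrt{2254515}}{5} - 366331} = \sqrt{-366331 + \frac{i \sqrt{2254515}}{5}}$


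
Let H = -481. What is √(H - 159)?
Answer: 8*I*√10 ≈ 25.298*I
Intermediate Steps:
√(H - 159) = √(-481 - 159) = √(-640) = 8*I*√10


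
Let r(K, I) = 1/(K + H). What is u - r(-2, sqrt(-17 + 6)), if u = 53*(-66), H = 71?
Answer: -241363/69 ≈ -3498.0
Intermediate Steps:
r(K, I) = 1/(71 + K) (r(K, I) = 1/(K + 71) = 1/(71 + K))
u = -3498
u - r(-2, sqrt(-17 + 6)) = -3498 - 1/(71 - 2) = -3498 - 1/69 = -241363/69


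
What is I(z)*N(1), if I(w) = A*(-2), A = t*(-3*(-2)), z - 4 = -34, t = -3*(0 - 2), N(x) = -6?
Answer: 432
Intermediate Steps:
t = 6 (t = -3*(-2) = 6)
z = -30 (z = 4 - 34 = -30)
A = 36 (A = 6*(-3*(-2)) = 6*6 = 36)
I(w) = -72 (I(w) = 36*(-2) = -72)
I(z)*N(1) = -72*(-6) = 432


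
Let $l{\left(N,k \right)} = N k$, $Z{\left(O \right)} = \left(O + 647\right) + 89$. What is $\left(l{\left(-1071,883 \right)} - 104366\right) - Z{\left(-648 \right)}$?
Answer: $-1050147$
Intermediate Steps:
$Z{\left(O \right)} = 736 + O$ ($Z{\left(O \right)} = \left(647 + O\right) + 89 = 736 + O$)
$\left(l{\left(-1071,883 \right)} - 104366\right) - Z{\left(-648 \right)} = \left(\left(-1071\right) 883 - 104366\right) - \left(736 - 648\right) = \left(-945693 - 104366\right) - 88 = -1050059 - 88 = -1050147$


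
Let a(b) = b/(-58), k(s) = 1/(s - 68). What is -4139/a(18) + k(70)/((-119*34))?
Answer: 971290843/72828 ≈ 13337.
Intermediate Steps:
k(s) = 1/(-68 + s)
a(b) = -b/58 (a(b) = b*(-1/58) = -b/58)
-4139/a(18) + k(70)/((-119*34)) = -4139/((-1/58*18)) + 1/((-68 + 70)*((-119*34))) = -4139/(-9/29) + 1/(2*(-4046)) = -4139*(-29/9) + (½)*(-1/4046) = 120031/9 - 1/8092 = 971290843/72828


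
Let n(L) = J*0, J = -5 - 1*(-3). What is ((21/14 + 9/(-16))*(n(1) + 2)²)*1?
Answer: 15/4 ≈ 3.7500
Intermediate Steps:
J = -2 (J = -5 + 3 = -2)
n(L) = 0 (n(L) = -2*0 = 0)
((21/14 + 9/(-16))*(n(1) + 2)²)*1 = ((21/14 + 9/(-16))*(0 + 2)²)*1 = ((21*(1/14) + 9*(-1/16))*2²)*1 = ((3/2 - 9/16)*4)*1 = ((15/16)*4)*1 = (15/4)*1 = 15/4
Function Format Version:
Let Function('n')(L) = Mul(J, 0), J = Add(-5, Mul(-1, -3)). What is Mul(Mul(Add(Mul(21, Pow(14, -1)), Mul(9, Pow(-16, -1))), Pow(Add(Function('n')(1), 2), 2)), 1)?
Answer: Rational(15, 4) ≈ 3.7500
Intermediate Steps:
J = -2 (J = Add(-5, 3) = -2)
Function('n')(L) = 0 (Function('n')(L) = Mul(-2, 0) = 0)
Mul(Mul(Add(Mul(21, Pow(14, -1)), Mul(9, Pow(-16, -1))), Pow(Add(Function('n')(1), 2), 2)), 1) = Mul(Mul(Add(Mul(21, Pow(14, -1)), Mul(9, Pow(-16, -1))), Pow(Add(0, 2), 2)), 1) = Mul(Mul(Add(Mul(21, Rational(1, 14)), Mul(9, Rational(-1, 16))), Pow(2, 2)), 1) = Mul(Mul(Add(Rational(3, 2), Rational(-9, 16)), 4), 1) = Mul(Mul(Rational(15, 16), 4), 1) = Mul(Rational(15, 4), 1) = Rational(15, 4)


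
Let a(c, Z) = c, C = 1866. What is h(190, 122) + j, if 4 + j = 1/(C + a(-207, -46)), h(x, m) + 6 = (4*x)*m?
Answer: 153805891/1659 ≈ 92710.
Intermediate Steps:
h(x, m) = -6 + 4*m*x (h(x, m) = -6 + (4*x)*m = -6 + 4*m*x)
j = -6635/1659 (j = -4 + 1/(1866 - 207) = -4 + 1/1659 = -6635/1659 ≈ -3.9994)
h(190, 122) + j = (-6 + 4*122*190) - 6635/1659 = (-6 + 92720) - 6635/1659 = 92714 - 6635/1659 = 153805891/1659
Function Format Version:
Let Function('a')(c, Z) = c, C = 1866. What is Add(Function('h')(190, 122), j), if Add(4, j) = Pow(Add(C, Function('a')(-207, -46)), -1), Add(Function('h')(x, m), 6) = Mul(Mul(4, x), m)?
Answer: Rational(153805891, 1659) ≈ 92710.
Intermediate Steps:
Function('h')(x, m) = Add(-6, Mul(4, m, x)) (Function('h')(x, m) = Add(-6, Mul(Mul(4, x), m)) = Add(-6, Mul(4, m, x)))
j = Rational(-6635, 1659) (j = Add(-4, Pow(Add(1866, -207), -1)) = Add(-4, Pow(1659, -1)) = Add(-4, Rational(1, 1659)) = Rational(-6635, 1659) ≈ -3.9994)
Add(Function('h')(190, 122), j) = Add(Add(-6, Mul(4, 122, 190)), Rational(-6635, 1659)) = Add(Add(-6, 92720), Rational(-6635, 1659)) = Add(92714, Rational(-6635, 1659)) = Rational(153805891, 1659)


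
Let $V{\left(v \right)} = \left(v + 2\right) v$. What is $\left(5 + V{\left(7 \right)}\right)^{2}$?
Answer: $4624$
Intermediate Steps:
$V{\left(v \right)} = v \left(2 + v\right)$ ($V{\left(v \right)} = \left(2 + v\right) v = v \left(2 + v\right)$)
$\left(5 + V{\left(7 \right)}\right)^{2} = \left(5 + 7 \left(2 + 7\right)\right)^{2} = \left(5 + 7 \cdot 9\right)^{2} = \left(5 + 63\right)^{2} = 68^{2} = 4624$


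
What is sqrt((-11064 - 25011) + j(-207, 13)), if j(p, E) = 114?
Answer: I*sqrt(35961) ≈ 189.63*I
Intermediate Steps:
sqrt((-11064 - 25011) + j(-207, 13)) = sqrt((-11064 - 25011) + 114) = sqrt(-36075 + 114) = sqrt(-35961) = I*sqrt(35961)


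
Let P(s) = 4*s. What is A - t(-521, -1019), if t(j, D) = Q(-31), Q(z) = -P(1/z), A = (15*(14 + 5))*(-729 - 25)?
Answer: -6661594/31 ≈ -2.1489e+5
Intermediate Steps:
A = -214890 (A = (15*19)*(-754) = 285*(-754) = -214890)
Q(z) = -4/z (Q(z) = -4*1/z = -4/z)
t(j, D) = 4/31 (t(j, D) = -4/(-31) = -4*(-1/31) = 4/31)
A - t(-521, -1019) = -214890 - 1*4/31 = -214890 - 4/31 = -6661594/31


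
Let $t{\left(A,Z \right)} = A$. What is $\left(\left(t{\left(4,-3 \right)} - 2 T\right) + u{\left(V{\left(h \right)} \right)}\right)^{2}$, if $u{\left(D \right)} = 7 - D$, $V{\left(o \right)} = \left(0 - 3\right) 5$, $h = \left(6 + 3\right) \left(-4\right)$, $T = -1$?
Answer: $784$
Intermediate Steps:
$h = -36$ ($h = 9 \left(-4\right) = -36$)
$V{\left(o \right)} = -15$ ($V{\left(o \right)} = \left(-3\right) 5 = -15$)
$\left(\left(t{\left(4,-3 \right)} - 2 T\right) + u{\left(V{\left(h \right)} \right)}\right)^{2} = \left(\left(4 - -2\right) + \left(7 - -15\right)\right)^{2} = \left(\left(4 + 2\right) + \left(7 + 15\right)\right)^{2} = \left(6 + 22\right)^{2} = 28^{2} = 784$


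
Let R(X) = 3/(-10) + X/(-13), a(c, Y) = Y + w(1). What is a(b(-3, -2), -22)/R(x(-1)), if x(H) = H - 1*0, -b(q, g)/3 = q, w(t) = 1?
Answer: 2730/29 ≈ 94.138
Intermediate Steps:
b(q, g) = -3*q
x(H) = H (x(H) = H + 0 = H)
a(c, Y) = 1 + Y (a(c, Y) = Y + 1 = 1 + Y)
R(X) = -3/10 - X/13 (R(X) = 3*(-1/10) + X*(-1/13) = -3/10 - X/13)
a(b(-3, -2), -22)/R(x(-1)) = (1 - 22)/(-3/10 - 1/13*(-1)) = -21/(-3/10 + 1/13) = -21/(-29/130) = -21*(-130/29) = 2730/29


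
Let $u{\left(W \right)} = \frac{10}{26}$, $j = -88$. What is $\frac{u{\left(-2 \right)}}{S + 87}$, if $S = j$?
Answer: $- \frac{5}{13} \approx -0.38462$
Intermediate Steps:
$S = -88$
$u{\left(W \right)} = \frac{5}{13}$ ($u{\left(W \right)} = 10 \cdot \frac{1}{26} = \frac{5}{13}$)
$\frac{u{\left(-2 \right)}}{S + 87} = \frac{1}{-88 + 87} \cdot \frac{5}{13} = \frac{1}{-1} \cdot \frac{5}{13} = \left(-1\right) \frac{5}{13} = - \frac{5}{13}$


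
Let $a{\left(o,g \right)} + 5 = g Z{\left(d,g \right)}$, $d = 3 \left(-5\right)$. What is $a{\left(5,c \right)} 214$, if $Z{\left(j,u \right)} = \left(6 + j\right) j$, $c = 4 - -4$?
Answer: $230050$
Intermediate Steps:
$d = -15$
$c = 8$ ($c = 4 + 4 = 8$)
$Z{\left(j,u \right)} = j \left(6 + j\right)$
$a{\left(o,g \right)} = -5 + 135 g$ ($a{\left(o,g \right)} = -5 + g \left(- 15 \left(6 - 15\right)\right) = -5 + g \left(\left(-15\right) \left(-9\right)\right) = -5 + g 135 = -5 + 135 g$)
$a{\left(5,c \right)} 214 = \left(-5 + 135 \cdot 8\right) 214 = \left(-5 + 1080\right) 214 = 1075 \cdot 214 = 230050$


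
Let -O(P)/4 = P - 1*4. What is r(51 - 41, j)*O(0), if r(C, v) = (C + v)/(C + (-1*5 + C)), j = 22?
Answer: 512/15 ≈ 34.133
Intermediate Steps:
O(P) = 16 - 4*P (O(P) = -4*(P - 1*4) = -4*(P - 4) = -4*(-4 + P) = 16 - 4*P)
r(C, v) = (C + v)/(-5 + 2*C) (r(C, v) = (C + v)/(C + (-5 + C)) = (C + v)/(-5 + 2*C))
r(51 - 41, j)*O(0) = (((51 - 41) + 22)/(-5 + 2*(51 - 41)))*(16 - 4*0) = ((10 + 22)/(-5 + 2*10))*(16 + 0) = (32/(-5 + 20))*16 = (32/15)*16 = 512/15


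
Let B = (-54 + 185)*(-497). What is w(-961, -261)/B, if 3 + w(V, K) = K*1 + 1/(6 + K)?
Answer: 67321/16602285 ≈ 0.0040549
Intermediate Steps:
w(V, K) = -3 + K + 1/(6 + K) (w(V, K) = -3 + (K*1 + 1/(6 + K)) = -3 + (K + 1/(6 + K)) = -3 + K + 1/(6 + K))
B = -65107 (B = 131*(-497) = -65107)
w(-961, -261)/B = ((-17 + (-261)² + 3*(-261))/(6 - 261))/(-65107) = ((-17 + 68121 - 783)/(-255))*(-1/65107) = -1/255*67321*(-1/65107) = -67321/255*(-1/65107) = 67321/16602285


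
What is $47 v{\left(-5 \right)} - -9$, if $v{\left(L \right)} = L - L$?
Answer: $9$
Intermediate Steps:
$v{\left(L \right)} = 0$
$47 v{\left(-5 \right)} - -9 = 47 \cdot 0 - -9 = 0 + \left(-68 + 77\right) = 0 + 9 = 9$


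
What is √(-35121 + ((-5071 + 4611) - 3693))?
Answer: I*√39274 ≈ 198.18*I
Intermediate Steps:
√(-35121 + ((-5071 + 4611) - 3693)) = √(-35121 + (-460 - 3693)) = √(-35121 - 4153) = √(-39274) = I*√39274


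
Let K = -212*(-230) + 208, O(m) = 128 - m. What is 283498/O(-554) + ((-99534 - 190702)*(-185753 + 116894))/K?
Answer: 1705487292979/4174522 ≈ 4.0855e+5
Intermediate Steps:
K = 48968 (K = 48760 + 208 = 48968)
283498/O(-554) + ((-99534 - 190702)*(-185753 + 116894))/K = 283498/(128 - 1*(-554)) + ((-99534 - 190702)*(-185753 + 116894))/48968 = 283498/(128 + 554) - 290236*(-68859)*(1/48968) = 283498/682 + 19985360724*(1/48968) = 283498*(1/682) + 4996340181/12242 = 141749/341 + 4996340181/12242 = 1705487292979/4174522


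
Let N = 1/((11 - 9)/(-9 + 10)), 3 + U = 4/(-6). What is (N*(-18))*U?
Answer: 33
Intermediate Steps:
U = -11/3 (U = -3 + 4/(-6) = -3 + 4*(-⅙) = -3 - ⅔ = -11/3 ≈ -3.6667)
N = ½ (N = 1/(2/1) = 1/(2*1) = 1/2 = ½ ≈ 0.50000)
(N*(-18))*U = ((½)*(-18))*(-11/3) = -9*(-11/3) = 33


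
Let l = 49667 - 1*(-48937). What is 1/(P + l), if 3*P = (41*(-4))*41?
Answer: 3/289088 ≈ 1.0377e-5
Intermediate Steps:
l = 98604 (l = 49667 + 48937 = 98604)
P = -6724/3 (P = ((41*(-4))*41)/3 = (-164*41)/3 = (1/3)*(-6724) = -6724/3 ≈ -2241.3)
1/(P + l) = 1/(-6724/3 + 98604) = 1/(289088/3) = 3/289088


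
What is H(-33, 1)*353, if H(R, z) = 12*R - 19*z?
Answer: -146495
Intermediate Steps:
H(R, z) = -19*z + 12*R
H(-33, 1)*353 = (-19*1 + 12*(-33))*353 = (-19 - 396)*353 = -415*353 = -146495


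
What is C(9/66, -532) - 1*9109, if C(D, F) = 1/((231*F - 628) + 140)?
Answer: -1123868421/123380 ≈ -9109.0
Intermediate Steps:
C(D, F) = 1/(-488 + 231*F) (C(D, F) = 1/((-628 + 231*F) + 140) = 1/(-488 + 231*F))
C(9/66, -532) - 1*9109 = 1/(-488 + 231*(-532)) - 1*9109 = 1/(-488 - 122892) - 9109 = 1/(-123380) - 9109 = -1/123380 - 9109 = -1123868421/123380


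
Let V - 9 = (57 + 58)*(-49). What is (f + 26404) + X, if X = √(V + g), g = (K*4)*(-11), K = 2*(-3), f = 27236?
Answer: 53640 + I*√5362 ≈ 53640.0 + 73.226*I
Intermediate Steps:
K = -6
V = -5626 (V = 9 + (57 + 58)*(-49) = 9 + 115*(-49) = 9 - 5635 = -5626)
g = 264 (g = -6*4*(-11) = -24*(-11) = 264)
X = I*√5362 (X = √(-5626 + 264) = √(-5362) = I*√5362 ≈ 73.226*I)
(f + 26404) + X = (27236 + 26404) + I*√5362 = 53640 + I*√5362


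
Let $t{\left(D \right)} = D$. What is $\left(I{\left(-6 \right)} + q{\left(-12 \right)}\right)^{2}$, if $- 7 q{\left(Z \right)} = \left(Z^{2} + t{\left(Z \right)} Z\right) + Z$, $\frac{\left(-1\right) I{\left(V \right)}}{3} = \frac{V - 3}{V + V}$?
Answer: $\frac{1361889}{784} \approx 1737.1$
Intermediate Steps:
$I{\left(V \right)} = - \frac{3 \left(-3 + V\right)}{2 V}$ ($I{\left(V \right)} = - 3 \frac{V - 3}{V + V} = - 3 \frac{-3 + V}{2 V} = - \frac{3 \left(-3 + V\right)}{2 V}$)
$q{\left(Z \right)} = - \frac{2 Z^{2}}{7} - \frac{Z}{7}$ ($q{\left(Z \right)} = - \frac{\left(Z^{2} + Z Z\right) + Z}{7} = - \frac{\left(Z^{2} + Z^{2}\right) + Z}{7} = - \frac{2 Z^{2} + Z}{7} = - \frac{Z + 2 Z^{2}}{7} = - \frac{2 Z^{2}}{7} - \frac{Z}{7}$)
$\left(I{\left(-6 \right)} + q{\left(-12 \right)}\right)^{2} = \left(\frac{3 \left(3 - -6\right)}{2 \left(-6\right)} - - \frac{12 \left(1 + 2 \left(-12\right)\right)}{7}\right)^{2} = \left(\frac{3}{2} \left(- \frac{1}{6}\right) \left(3 + 6\right) - - \frac{12 \left(1 - 24\right)}{7}\right)^{2} = \left(\frac{3}{2} \left(- \frac{1}{6}\right) 9 - \left(- \frac{12}{7}\right) \left(-23\right)\right)^{2} = \left(- \frac{9}{4} - \frac{276}{7}\right)^{2} = \left(- \frac{1167}{28}\right)^{2} = \frac{1361889}{784}$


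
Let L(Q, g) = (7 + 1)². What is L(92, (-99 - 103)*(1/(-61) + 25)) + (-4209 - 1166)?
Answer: -5311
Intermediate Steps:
L(Q, g) = 64 (L(Q, g) = 8² = 64)
L(92, (-99 - 103)*(1/(-61) + 25)) + (-4209 - 1166) = 64 + (-4209 - 1166) = 64 - 5375 = -5311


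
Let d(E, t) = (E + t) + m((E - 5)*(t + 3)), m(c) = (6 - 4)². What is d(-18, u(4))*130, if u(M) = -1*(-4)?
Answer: -1300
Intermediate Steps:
u(M) = 4
m(c) = 4 (m(c) = 2² = 4)
d(E, t) = 4 + E + t (d(E, t) = (E + t) + 4 = 4 + E + t)
d(-18, u(4))*130 = (4 - 18 + 4)*130 = -10*130 = -1300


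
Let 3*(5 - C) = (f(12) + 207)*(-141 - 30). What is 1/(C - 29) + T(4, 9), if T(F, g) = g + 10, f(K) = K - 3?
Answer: 233473/12288 ≈ 19.000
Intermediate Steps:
f(K) = -3 + K
C = 12317 (C = 5 - ((-3 + 12) + 207)*(-141 - 30)/3 = 5 - (9 + 207)*(-171)/3 = 5 - 72*(-171) = 5 - ⅓*(-36936) = 5 + 12312 = 12317)
T(F, g) = 10 + g
1/(C - 29) + T(4, 9) = 1/(12317 - 29) + (10 + 9) = 1/12288 + 19 = 233473/12288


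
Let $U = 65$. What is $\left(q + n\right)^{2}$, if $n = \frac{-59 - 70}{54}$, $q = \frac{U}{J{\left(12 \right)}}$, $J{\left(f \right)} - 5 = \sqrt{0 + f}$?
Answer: $\frac{262849}{324} - \frac{4070 \sqrt{3}}{9} \approx 27.99$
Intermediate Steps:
$J{\left(f \right)} = 5 + \sqrt{f}$ ($J{\left(f \right)} = 5 + \sqrt{0 + f} = 5 + \sqrt{f}$)
$q = \frac{65}{5 + 2 \sqrt{3}}$ ($q = \frac{65}{5 + \sqrt{12}} = \frac{65}{5 + 2 \sqrt{3}} \approx 7.6795$)
$n = - \frac{43}{18}$ ($n = \left(-59 - 70\right) \frac{1}{54} = \left(-129\right) \frac{1}{54} = - \frac{43}{18} \approx -2.3889$)
$\left(q + n\right)^{2} = \left(\left(25 - 10 \sqrt{3}\right) - \frac{43}{18}\right)^{2} = \left(\frac{407}{18} - 10 \sqrt{3}\right)^{2}$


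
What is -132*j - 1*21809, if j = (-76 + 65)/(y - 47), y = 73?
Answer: -282791/13 ≈ -21753.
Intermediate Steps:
j = -11/26 (j = (-76 + 65)/(73 - 47) = -11/26 ≈ -0.42308)
-132*j - 1*21809 = -132*(-11/26) - 1*21809 = 726/13 - 21809 = -282791/13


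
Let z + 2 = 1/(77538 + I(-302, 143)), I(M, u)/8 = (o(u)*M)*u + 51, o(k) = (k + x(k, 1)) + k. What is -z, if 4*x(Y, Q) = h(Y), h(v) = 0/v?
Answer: 197463245/98731622 ≈ 2.0000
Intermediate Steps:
h(v) = 0
x(Y, Q) = 0 (x(Y, Q) = (¼)*0 = 0)
o(k) = 2*k (o(k) = (k + 0) + k = k + k = 2*k)
I(M, u) = 408 + 16*M*u² (I(M, u) = 8*(((2*u)*M)*u + 51) = 8*((2*M*u)*u + 51) = 8*(2*M*u² + 51) = 8*(51 + 2*M*u²) = 408 + 16*M*u²)
z = -197463245/98731622 (z = -2 + 1/(77538 + (408 + 16*(-302)*143²)) = -2 + 1/(77538 + (408 + 16*(-302)*20449)) = -2 + 1/(77538 + (408 - 98809568)) = -2 + 1/(77538 - 98809160) = -2 + 1/(-98731622) = -2 - 1/98731622 = -197463245/98731622 ≈ -2.0000)
-z = -1*(-197463245/98731622) = 197463245/98731622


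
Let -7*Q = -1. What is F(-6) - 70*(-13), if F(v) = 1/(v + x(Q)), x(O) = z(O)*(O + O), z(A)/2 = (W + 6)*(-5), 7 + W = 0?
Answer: 20013/22 ≈ 909.68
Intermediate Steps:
W = -7 (W = -7 + 0 = -7)
z(A) = 10 (z(A) = 2*((-7 + 6)*(-5)) = 2*(-1*(-5)) = 2*5 = 10)
Q = 1/7 (Q = -1/7*(-1) = 1/7 ≈ 0.14286)
x(O) = 20*O (x(O) = 10*(O + O) = 10*(2*O) = 20*O)
F(v) = 1/(20/7 + v) (F(v) = 1/(v + 20*(1/7)) = 1/(v + 20/7) = 1/(20/7 + v))
F(-6) - 70*(-13) = 7/(20 + 7*(-6)) - 70*(-13) = 7/(20 - 42) + 910 = 7/(-22) + 910 = 7*(-1/22) + 910 = -7/22 + 910 = 20013/22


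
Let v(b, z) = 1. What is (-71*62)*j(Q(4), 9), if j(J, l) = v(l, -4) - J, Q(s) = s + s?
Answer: 30814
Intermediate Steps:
Q(s) = 2*s
j(J, l) = 1 - J
(-71*62)*j(Q(4), 9) = (-71*62)*(1 - 2*4) = -4402*(1 - 1*8) = -4402*(1 - 8) = -4402*(-7) = 30814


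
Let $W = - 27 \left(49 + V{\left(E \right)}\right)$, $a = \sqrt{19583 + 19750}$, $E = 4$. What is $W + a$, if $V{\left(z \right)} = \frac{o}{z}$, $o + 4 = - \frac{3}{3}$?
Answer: $- \frac{5157}{4} + \sqrt{39333} \approx -1090.9$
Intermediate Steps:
$o = -5$ ($o = -4 - \frac{3}{3} = -4 - 1 = -5$)
$V{\left(z \right)} = - \frac{5}{z}$
$a = \sqrt{39333} \approx 198.33$
$W = - \frac{5157}{4}$ ($W = - 27 \left(49 - \frac{5}{4}\right) = \left(-27\right) \frac{191}{4} = - \frac{5157}{4} \approx -1289.3$)
$W + a = - \frac{5157}{4} + \sqrt{39333}$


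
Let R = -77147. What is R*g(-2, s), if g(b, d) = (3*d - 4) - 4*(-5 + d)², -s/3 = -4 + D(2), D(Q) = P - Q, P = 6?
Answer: 8023288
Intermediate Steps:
D(Q) = 6 - Q
s = 0 (s = -3*(-4 + (6 - 1*2)) = -3*(-4 + (6 - 2)) = -3*(-4 + 4) = -3*0 = 0)
g(b, d) = -4 - 4*(-5 + d)² + 3*d (g(b, d) = (-4 + 3*d) - 4*(-5 + d)² = -4 - 4*(-5 + d)² + 3*d)
R*g(-2, s) = -77147*(-104 - 4*0² + 43*0) = -77147*(-104 - 4*0 + 0) = -77147*(-104 + 0 + 0) = -77147*(-104) = 8023288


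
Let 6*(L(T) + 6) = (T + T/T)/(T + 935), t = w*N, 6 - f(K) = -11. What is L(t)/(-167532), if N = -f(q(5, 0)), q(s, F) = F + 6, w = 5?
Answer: 2557/71201100 ≈ 3.5912e-5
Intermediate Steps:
q(s, F) = 6 + F
f(K) = 17 (f(K) = 6 - 1*(-11) = 6 + 11 = 17)
N = -17 (N = -1*17 = -17)
t = -85 (t = 5*(-17) = -85)
L(T) = -6 + (1 + T)/(6*(935 + T)) (L(T) = -6 + ((T + T/T)/(T + 935))/6 = -6 + ((T + 1)/(935 + T))/6 = -6 + ((1 + T)/(935 + T))/6 = -6 + (1 + T)/(6*(935 + T)))
L(t)/(-167532) = ((-33659 - 35*(-85))/(6*(935 - 85)))/(-167532) = ((1/6)*(-33659 + 2975)/850)*(-1/167532) = ((1/6)*(1/850)*(-30684))*(-1/167532) = -2557/425*(-1/167532) = 2557/71201100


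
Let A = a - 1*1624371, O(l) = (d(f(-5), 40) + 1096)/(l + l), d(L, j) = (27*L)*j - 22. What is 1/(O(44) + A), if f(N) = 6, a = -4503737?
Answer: -44/269632975 ≈ -1.6318e-7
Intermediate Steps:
d(L, j) = -22 + 27*L*j (d(L, j) = 27*L*j - 22 = -22 + 27*L*j)
O(l) = 3777/l (O(l) = ((-22 + 27*6*40) + 1096)/(l + l) = ((-22 + 6480) + 1096)/((2*l)) = (6458 + 1096)*(1/(2*l)) = 7554*(1/(2*l)) = 3777/l)
A = -6128108 (A = -4503737 - 1*1624371 = -4503737 - 1624371 = -6128108)
1/(O(44) + A) = 1/(3777/44 - 6128108) = 1/(-269632975/44) = -44/269632975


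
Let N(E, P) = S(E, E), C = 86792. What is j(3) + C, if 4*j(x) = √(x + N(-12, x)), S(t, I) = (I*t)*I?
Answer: 86792 + 5*I*√69/4 ≈ 86792.0 + 10.383*I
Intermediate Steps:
S(t, I) = t*I²
N(E, P) = E³ (N(E, P) = E*E² = E³)
j(x) = √(-1728 + x)/4 (j(x) = √(x + (-12)³)/4 = √(x - 1728)/4 = √(-1728 + x)/4)
j(3) + C = √(-1728 + 3)/4 + 86792 = √(-1725)/4 + 86792 = (5*I*√69)/4 + 86792 = 5*I*√69/4 + 86792 = 86792 + 5*I*√69/4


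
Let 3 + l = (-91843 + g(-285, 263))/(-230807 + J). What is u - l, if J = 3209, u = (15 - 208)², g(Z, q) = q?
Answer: 4239194558/113799 ≈ 37252.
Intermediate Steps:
u = 37249 (u = (-193)² = 37249)
l = -295607/113799 (l = -3 + (-91843 + 263)/(-230807 + 3209) = -3 - 91580/(-227598) = -3 - 91580*(-1/227598) = -3 + 45790/113799 = -295607/113799 ≈ -2.5976)
u - l = 37249 - 1*(-295607/113799) = 37249 + 295607/113799 = 4239194558/113799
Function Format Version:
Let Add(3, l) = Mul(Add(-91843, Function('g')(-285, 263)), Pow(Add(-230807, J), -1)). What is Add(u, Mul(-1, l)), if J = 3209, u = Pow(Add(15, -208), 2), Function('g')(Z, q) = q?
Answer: Rational(4239194558, 113799) ≈ 37252.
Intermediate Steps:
u = 37249 (u = Pow(-193, 2) = 37249)
l = Rational(-295607, 113799) (l = Add(-3, Mul(Add(-91843, 263), Pow(Add(-230807, 3209), -1))) = Add(-3, Mul(-91580, Pow(-227598, -1))) = Add(-3, Mul(-91580, Rational(-1, 227598))) = Add(-3, Rational(45790, 113799)) = Rational(-295607, 113799) ≈ -2.5976)
Add(u, Mul(-1, l)) = Add(37249, Mul(-1, Rational(-295607, 113799))) = Add(37249, Rational(295607, 113799)) = Rational(4239194558, 113799)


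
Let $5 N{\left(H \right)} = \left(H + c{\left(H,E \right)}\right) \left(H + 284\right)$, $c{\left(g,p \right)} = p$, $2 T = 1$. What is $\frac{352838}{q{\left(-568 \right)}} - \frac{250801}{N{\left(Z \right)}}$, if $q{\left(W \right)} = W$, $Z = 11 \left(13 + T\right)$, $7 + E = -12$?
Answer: $- \frac{8189716069}{12725188} \approx -643.58$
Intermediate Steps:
$E = -19$ ($E = -7 - 12 = -19$)
$T = \frac{1}{2}$ ($T = \frac{1}{2} \cdot 1 = \frac{1}{2} \approx 0.5$)
$Z = \frac{297}{2}$ ($Z = 11 \left(13 + \frac{1}{2}\right) = 11 \cdot \frac{27}{2} = \frac{297}{2} \approx 148.5$)
$N{\left(H \right)} = \frac{\left(-19 + H\right) \left(284 + H\right)}{5}$ ($N{\left(H \right)} = \frac{\left(H - 19\right) \left(H + 284\right)}{5} = \frac{\left(-19 + H\right) \left(284 + H\right)}{5}$)
$\frac{352838}{q{\left(-568 \right)}} - \frac{250801}{N{\left(Z \right)}} = \frac{352838}{-568} - \frac{250801}{- \frac{5396}{5} + 53 \cdot \frac{297}{2} + \frac{\left(\frac{297}{2}\right)^{2}}{5}} = 352838 \left(- \frac{1}{568}\right) - \frac{250801}{- \frac{5396}{5} + \frac{15741}{2} + \frac{1}{5} \cdot \frac{88209}{4}} = - \frac{176419}{284} - \frac{250801}{- \frac{5396}{5} + \frac{15741}{2} + \frac{88209}{20}} = - \frac{176419}{284} - \frac{250801}{\frac{44807}{4}} = - \frac{176419}{284} - \frac{1003204}{44807} = - \frac{8189716069}{12725188}$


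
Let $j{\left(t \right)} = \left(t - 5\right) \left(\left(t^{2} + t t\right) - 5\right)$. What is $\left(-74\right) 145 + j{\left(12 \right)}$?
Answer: $-8749$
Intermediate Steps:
$j{\left(t \right)} = \left(-5 + t\right) \left(-5 + 2 t^{2}\right)$ ($j{\left(t \right)} = \left(-5 + t\right) \left(\left(t^{2} + t^{2}\right) - 5\right) = \left(-5 + t\right) \left(2 t^{2} - 5\right) = \left(-5 + t\right) \left(-5 + 2 t^{2}\right)$)
$\left(-74\right) 145 + j{\left(12 \right)} = \left(-74\right) 145 + \left(25 - 10 \cdot 12^{2} - 60 + 2 \cdot 12^{3}\right) = -10730 + \left(25 - 1440 - 60 + 2 \cdot 1728\right) = -10730 + \left(25 - 1440 - 60 + 3456\right) = -10730 + 1981 = -8749$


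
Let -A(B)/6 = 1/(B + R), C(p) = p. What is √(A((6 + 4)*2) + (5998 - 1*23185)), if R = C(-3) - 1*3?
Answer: 6*I*√23394/7 ≈ 131.1*I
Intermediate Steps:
R = -6 (R = -3 - 1*3 = -3 - 3 = -6)
A(B) = -6/(-6 + B) (A(B) = -6/(B - 6) = -6/(-6 + B))
√(A((6 + 4)*2) + (5998 - 1*23185)) = √(-6/(-6 + (6 + 4)*2) + (5998 - 1*23185)) = √(-6/(-6 + 10*2) + (5998 - 23185)) = √(-6/(-6 + 20) - 17187) = √(-6/14 - 17187) = √(-6*1/14 - 17187) = √(-3/7 - 17187) = √(-120312/7) = 6*I*√23394/7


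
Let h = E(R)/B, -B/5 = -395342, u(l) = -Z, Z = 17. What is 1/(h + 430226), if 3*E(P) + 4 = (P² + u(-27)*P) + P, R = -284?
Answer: 2965065/1275648097288 ≈ 2.3244e-6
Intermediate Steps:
u(l) = -17 (u(l) = -1*17 = -17)
E(P) = -4/3 - 16*P/3 + P²/3 (E(P) = -4/3 + ((P² - 17*P) + P)/3 = -4/3 + (P² - 16*P)/3 = -4/3 + (-16*P/3 + P²/3) = -4/3 - 16*P/3 + P²/3)
B = 1976710 (B = -5*(-395342) = 1976710)
h = 42598/2965065 (h = (-4/3 - 16/3*(-284) + (⅓)*(-284)²)/1976710 = (-4/3 + 4544/3 + (⅓)*80656)*(1/1976710) = (-4/3 + 4544/3 + 80656/3)*(1/1976710) = (85196/3)*(1/1976710) = 42598/2965065 ≈ 0.014367)
1/(h + 430226) = 1/(42598/2965065 + 430226) = 1/(1275648097288/2965065) = 2965065/1275648097288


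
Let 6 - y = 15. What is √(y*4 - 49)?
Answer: I*√85 ≈ 9.2195*I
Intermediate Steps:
y = -9 (y = 6 - 1*15 = 6 - 15 = -9)
√(y*4 - 49) = √(-9*4 - 49) = √(-36 - 49) = √(-85) = I*√85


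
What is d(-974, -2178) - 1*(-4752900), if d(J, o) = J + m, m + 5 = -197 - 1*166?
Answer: 4751558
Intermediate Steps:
m = -368 (m = -5 + (-197 - 1*166) = -5 + (-197 - 166) = -5 - 363 = -368)
d(J, o) = -368 + J (d(J, o) = J - 368 = -368 + J)
d(-974, -2178) - 1*(-4752900) = (-368 - 974) - 1*(-4752900) = -1342 + 4752900 = 4751558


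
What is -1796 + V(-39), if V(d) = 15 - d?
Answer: -1742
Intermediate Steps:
-1796 + V(-39) = -1796 + (15 - 1*(-39)) = -1796 + (15 + 39) = -1796 + 54 = -1742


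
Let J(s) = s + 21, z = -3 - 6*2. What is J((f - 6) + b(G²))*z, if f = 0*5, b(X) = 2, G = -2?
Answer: -255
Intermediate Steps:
f = 0
z = -15 (z = -3 - 12 = -15)
J(s) = 21 + s
J((f - 6) + b(G²))*z = (21 + ((0 - 6) + 2))*(-15) = (21 + (-6 + 2))*(-15) = (21 - 4)*(-15) = 17*(-15) = -255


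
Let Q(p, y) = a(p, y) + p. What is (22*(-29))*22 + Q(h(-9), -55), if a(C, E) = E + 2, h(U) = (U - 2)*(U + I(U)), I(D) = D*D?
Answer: -14881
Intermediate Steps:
I(D) = D²
h(U) = (-2 + U)*(U + U²) (h(U) = (U - 2)*(U + U²) = (-2 + U)*(U + U²))
a(C, E) = 2 + E
Q(p, y) = 2 + p + y (Q(p, y) = (2 + y) + p = 2 + p + y)
(22*(-29))*22 + Q(h(-9), -55) = (22*(-29))*22 + (2 - 9*(-2 + (-9)² - 1*(-9)) - 55) = -638*22 + (2 - 9*(-2 + 81 + 9) - 55) = -14036 + (2 - 9*88 - 55) = -14036 + (2 - 792 - 55) = -14036 - 845 = -14881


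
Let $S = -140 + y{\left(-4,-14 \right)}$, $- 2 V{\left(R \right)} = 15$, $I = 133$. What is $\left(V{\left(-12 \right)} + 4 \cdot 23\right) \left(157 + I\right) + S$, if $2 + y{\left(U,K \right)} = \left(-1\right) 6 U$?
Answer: $24387$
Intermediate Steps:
$y{\left(U,K \right)} = -2 - 6 U$ ($y{\left(U,K \right)} = -2 + \left(-1\right) 6 U = -2 - 6 U$)
$V{\left(R \right)} = - \frac{15}{2}$ ($V{\left(R \right)} = \left(- \frac{1}{2}\right) 15 = - \frac{15}{2}$)
$S = -118$ ($S = -140 - -22 = -140 + \left(-2 + 24\right) = -140 + 22 = -118$)
$\left(V{\left(-12 \right)} + 4 \cdot 23\right) \left(157 + I\right) + S = \left(- \frac{15}{2} + 4 \cdot 23\right) \left(157 + 133\right) - 118 = \left(- \frac{15}{2} + 92\right) 290 - 118 = \frac{169}{2} \cdot 290 - 118 = 24505 - 118 = 24387$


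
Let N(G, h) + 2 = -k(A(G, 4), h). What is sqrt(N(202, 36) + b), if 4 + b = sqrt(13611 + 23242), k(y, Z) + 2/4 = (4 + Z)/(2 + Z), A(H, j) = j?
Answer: sqrt(-9462 + 1444*sqrt(36853))/38 ≈ 13.617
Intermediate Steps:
k(y, Z) = -1/2 + (4 + Z)/(2 + Z)
N(G, h) = -2 - (6 + h)/(2*(2 + h))
b = -4 + sqrt(36853) (b = -4 + sqrt(13611 + 23242) = -4 + sqrt(36853) ≈ 187.97)
sqrt(N(202, 36) + b) = sqrt((-14 - 5*36)/(2*(2 + 36)) + (-4 + sqrt(36853))) = sqrt((1/2)*(-14 - 180)/38 + (-4 + sqrt(36853))) = sqrt((1/2)*(1/38)*(-194) + (-4 + sqrt(36853))) = sqrt(-97/38 + (-4 + sqrt(36853))) = sqrt(-249/38 + sqrt(36853))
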